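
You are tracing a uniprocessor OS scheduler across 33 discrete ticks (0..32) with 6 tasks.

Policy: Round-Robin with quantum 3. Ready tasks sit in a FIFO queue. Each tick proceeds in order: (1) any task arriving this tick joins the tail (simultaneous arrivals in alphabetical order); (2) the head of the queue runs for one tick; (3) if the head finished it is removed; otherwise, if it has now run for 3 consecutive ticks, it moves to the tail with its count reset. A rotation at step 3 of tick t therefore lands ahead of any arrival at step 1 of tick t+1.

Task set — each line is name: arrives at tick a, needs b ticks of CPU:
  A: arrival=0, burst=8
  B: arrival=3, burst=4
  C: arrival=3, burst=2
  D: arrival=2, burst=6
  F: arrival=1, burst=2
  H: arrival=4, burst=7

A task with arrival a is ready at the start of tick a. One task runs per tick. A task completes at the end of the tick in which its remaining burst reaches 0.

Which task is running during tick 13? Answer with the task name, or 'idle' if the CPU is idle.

running at tick 13 = B

t=0: queue=[A] q_used=0 → run A
t=1: queue=[A,F] q_used=1 → run A
t=2: queue=[A,F,D] q_used=2 → run A
t=3: queue=[F,D,A,B,C] q_used=0 → run F
t=4: queue=[F,D,A,B,C,H] q_used=1 → run F
t=5: queue=[D,A,B,C,H] q_used=0 → run D
t=6: queue=[D,A,B,C,H] q_used=1 → run D
t=7: queue=[D,A,B,C,H] q_used=2 → run D
t=8: queue=[A,B,C,H,D] q_used=0 → run A
t=9: queue=[A,B,C,H,D] q_used=1 → run A
t=10: queue=[A,B,C,H,D] q_used=2 → run A
t=11: queue=[B,C,H,D,A] q_used=0 → run B
t=12: queue=[B,C,H,D,A] q_used=1 → run B
t=13: queue=[B,C,H,D,A] q_used=2 → run B
t=14: queue=[C,H,D,A,B] q_used=0 → run C
t=15: queue=[C,H,D,A,B] q_used=1 → run C
t=16: queue=[H,D,A,B] q_used=0 → run H
t=17: queue=[H,D,A,B] q_used=1 → run H
t=18: queue=[H,D,A,B] q_used=2 → run H
t=19: queue=[D,A,B,H] q_used=0 → run D
t=20: queue=[D,A,B,H] q_used=1 → run D
t=21: queue=[D,A,B,H] q_used=2 → run D
t=22: queue=[A,B,H] q_used=0 → run A
t=23: queue=[A,B,H] q_used=1 → run A
t=24: queue=[B,H] q_used=0 → run B
t=25: queue=[H] q_used=0 → run H
t=26: queue=[H] q_used=1 → run H
t=27: queue=[H] q_used=2 → run H
t=28: queue=[H] q_used=0 → run H
t=29: (idle)
t=30: (idle)
t=31: (idle)
t=32: (idle)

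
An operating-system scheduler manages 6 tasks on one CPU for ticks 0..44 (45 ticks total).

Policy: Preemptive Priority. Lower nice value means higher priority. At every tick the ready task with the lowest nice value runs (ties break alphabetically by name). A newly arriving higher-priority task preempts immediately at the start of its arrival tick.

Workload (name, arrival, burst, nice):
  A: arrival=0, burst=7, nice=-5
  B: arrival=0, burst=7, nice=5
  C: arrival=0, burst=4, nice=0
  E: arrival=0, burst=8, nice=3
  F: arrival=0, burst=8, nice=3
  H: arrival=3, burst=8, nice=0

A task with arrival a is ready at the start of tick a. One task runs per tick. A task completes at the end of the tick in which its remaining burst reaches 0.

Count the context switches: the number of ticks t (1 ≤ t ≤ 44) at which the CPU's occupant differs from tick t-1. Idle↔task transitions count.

t=0: ready={A,B,C,E,F} → run A
t=1: ready={A,B,C,E,F} → run A
t=2: ready={A,B,C,E,F} → run A
t=3: ready={A,B,C,E,F,H} → run A
t=4: ready={A,B,C,E,F,H} → run A
t=5: ready={A,B,C,E,F,H} → run A
t=6: ready={A,B,C,E,F,H} → run A
t=7: ready={B,C,E,F,H} → run C
t=8: ready={B,C,E,F,H} → run C
t=9: ready={B,C,E,F,H} → run C
t=10: ready={B,C,E,F,H} → run C
t=11: ready={B,E,F,H} → run H
t=12: ready={B,E,F,H} → run H
t=13: ready={B,E,F,H} → run H
t=14: ready={B,E,F,H} → run H
t=15: ready={B,E,F,H} → run H
t=16: ready={B,E,F,H} → run H
t=17: ready={B,E,F,H} → run H
t=18: ready={B,E,F,H} → run H
t=19: ready={B,E,F} → run E
t=20: ready={B,E,F} → run E
t=21: ready={B,E,F} → run E
t=22: ready={B,E,F} → run E
t=23: ready={B,E,F} → run E
t=24: ready={B,E,F} → run E
t=25: ready={B,E,F} → run E
t=26: ready={B,E,F} → run E
t=27: ready={B,F} → run F
t=28: ready={B,F} → run F
t=29: ready={B,F} → run F
t=30: ready={B,F} → run F
t=31: ready={B,F} → run F
t=32: ready={B,F} → run F
t=33: ready={B,F} → run F
t=34: ready={B,F} → run F
t=35: ready={B} → run B
t=36: ready={B} → run B
t=37: ready={B} → run B
t=38: ready={B} → run B
t=39: ready={B} → run B
t=40: ready={B} → run B
t=41: ready={B} → run B
t=42: (idle)
t=43: (idle)
t=44: (idle)

context switches = 6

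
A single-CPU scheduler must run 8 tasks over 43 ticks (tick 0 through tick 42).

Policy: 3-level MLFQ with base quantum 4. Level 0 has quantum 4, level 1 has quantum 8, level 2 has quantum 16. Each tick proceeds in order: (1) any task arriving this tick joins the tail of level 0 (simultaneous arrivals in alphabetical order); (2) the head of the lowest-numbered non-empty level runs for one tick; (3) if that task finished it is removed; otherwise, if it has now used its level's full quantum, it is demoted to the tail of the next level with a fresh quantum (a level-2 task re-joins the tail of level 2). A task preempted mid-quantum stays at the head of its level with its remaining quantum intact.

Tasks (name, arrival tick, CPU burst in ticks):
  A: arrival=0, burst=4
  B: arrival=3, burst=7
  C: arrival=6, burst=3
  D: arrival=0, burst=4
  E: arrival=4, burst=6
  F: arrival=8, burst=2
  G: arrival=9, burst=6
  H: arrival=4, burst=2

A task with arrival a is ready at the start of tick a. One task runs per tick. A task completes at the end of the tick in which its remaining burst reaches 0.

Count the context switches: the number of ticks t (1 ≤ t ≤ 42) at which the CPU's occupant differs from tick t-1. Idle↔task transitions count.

t=0: L0/L1/L2 = AD/-/- → run A
t=1: L0/L1/L2 = AD/-/- → run A
t=2: L0/L1/L2 = AD/-/- → run A
t=3: L0/L1/L2 = ADB/-/- → run A
t=4: L0/L1/L2 = DBEH/-/- → run D
t=5: L0/L1/L2 = DBEH/-/- → run D
t=6: L0/L1/L2 = DBEHC/-/- → run D
t=7: L0/L1/L2 = DBEHC/-/- → run D
t=8: L0/L1/L2 = BEHCF/-/- → run B
t=9: L0/L1/L2 = BEHCFG/-/- → run B
t=10: L0/L1/L2 = BEHCFG/-/- → run B
t=11: L0/L1/L2 = BEHCFG/-/- → run B
t=12: L0/L1/L2 = EHCFG/B/- → run E
t=13: L0/L1/L2 = EHCFG/B/- → run E
t=14: L0/L1/L2 = EHCFG/B/- → run E
t=15: L0/L1/L2 = EHCFG/B/- → run E
t=16: L0/L1/L2 = HCFG/BE/- → run H
t=17: L0/L1/L2 = HCFG/BE/- → run H
t=18: L0/L1/L2 = CFG/BE/- → run C
t=19: L0/L1/L2 = CFG/BE/- → run C
t=20: L0/L1/L2 = CFG/BE/- → run C
t=21: L0/L1/L2 = FG/BE/- → run F
t=22: L0/L1/L2 = FG/BE/- → run F
t=23: L0/L1/L2 = G/BE/- → run G
t=24: L0/L1/L2 = G/BE/- → run G
t=25: L0/L1/L2 = G/BE/- → run G
t=26: L0/L1/L2 = G/BE/- → run G
t=27: L0/L1/L2 = -/BEG/- → run B
t=28: L0/L1/L2 = -/BEG/- → run B
t=29: L0/L1/L2 = -/BEG/- → run B
t=30: L0/L1/L2 = -/EG/- → run E
t=31: L0/L1/L2 = -/EG/- → run E
t=32: L0/L1/L2 = -/G/- → run G
t=33: L0/L1/L2 = -/G/- → run G
t=34: (idle)
t=35: (idle)
t=36: (idle)
t=37: (idle)
t=38: (idle)
t=39: (idle)
t=40: (idle)
t=41: (idle)
t=42: (idle)

context switches = 11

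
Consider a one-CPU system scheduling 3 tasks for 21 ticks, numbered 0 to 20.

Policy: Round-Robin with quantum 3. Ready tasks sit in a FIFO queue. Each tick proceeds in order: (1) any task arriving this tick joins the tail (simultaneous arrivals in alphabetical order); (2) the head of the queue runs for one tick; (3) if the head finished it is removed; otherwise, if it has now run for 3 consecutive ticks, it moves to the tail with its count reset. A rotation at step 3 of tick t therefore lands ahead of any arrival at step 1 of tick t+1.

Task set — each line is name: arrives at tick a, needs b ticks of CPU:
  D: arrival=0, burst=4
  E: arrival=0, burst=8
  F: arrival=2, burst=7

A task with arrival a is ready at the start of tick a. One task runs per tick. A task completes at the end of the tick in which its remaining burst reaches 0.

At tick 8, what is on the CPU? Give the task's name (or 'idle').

t=0: queue=[D,E] q_used=0 → run D
t=1: queue=[D,E] q_used=1 → run D
t=2: queue=[D,E,F] q_used=2 → run D
t=3: queue=[E,F,D] q_used=0 → run E
t=4: queue=[E,F,D] q_used=1 → run E
t=5: queue=[E,F,D] q_used=2 → run E
t=6: queue=[F,D,E] q_used=0 → run F
t=7: queue=[F,D,E] q_used=1 → run F
t=8: queue=[F,D,E] q_used=2 → run F
t=9: queue=[D,E,F] q_used=0 → run D
t=10: queue=[E,F] q_used=0 → run E
t=11: queue=[E,F] q_used=1 → run E
t=12: queue=[E,F] q_used=2 → run E
t=13: queue=[F,E] q_used=0 → run F
t=14: queue=[F,E] q_used=1 → run F
t=15: queue=[F,E] q_used=2 → run F
t=16: queue=[E,F] q_used=0 → run E
t=17: queue=[E,F] q_used=1 → run E
t=18: queue=[F] q_used=0 → run F
t=19: (idle)
t=20: (idle)

running at tick 8 = F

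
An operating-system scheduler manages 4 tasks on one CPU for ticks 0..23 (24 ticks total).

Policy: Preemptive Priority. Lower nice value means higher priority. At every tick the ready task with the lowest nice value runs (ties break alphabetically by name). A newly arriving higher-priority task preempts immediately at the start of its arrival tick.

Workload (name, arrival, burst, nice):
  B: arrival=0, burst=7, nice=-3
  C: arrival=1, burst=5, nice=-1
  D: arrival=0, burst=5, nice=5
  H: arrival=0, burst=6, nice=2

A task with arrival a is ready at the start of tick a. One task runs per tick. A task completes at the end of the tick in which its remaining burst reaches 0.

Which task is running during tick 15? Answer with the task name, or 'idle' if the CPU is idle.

t=0: ready={B,D,H} → run B
t=1: ready={B,C,D,H} → run B
t=2: ready={B,C,D,H} → run B
t=3: ready={B,C,D,H} → run B
t=4: ready={B,C,D,H} → run B
t=5: ready={B,C,D,H} → run B
t=6: ready={B,C,D,H} → run B
t=7: ready={C,D,H} → run C
t=8: ready={C,D,H} → run C
t=9: ready={C,D,H} → run C
t=10: ready={C,D,H} → run C
t=11: ready={C,D,H} → run C
t=12: ready={D,H} → run H
t=13: ready={D,H} → run H
t=14: ready={D,H} → run H
t=15: ready={D,H} → run H
t=16: ready={D,H} → run H
t=17: ready={D,H} → run H
t=18: ready={D} → run D
t=19: ready={D} → run D
t=20: ready={D} → run D
t=21: ready={D} → run D
t=22: ready={D} → run D
t=23: (idle)

running at tick 15 = H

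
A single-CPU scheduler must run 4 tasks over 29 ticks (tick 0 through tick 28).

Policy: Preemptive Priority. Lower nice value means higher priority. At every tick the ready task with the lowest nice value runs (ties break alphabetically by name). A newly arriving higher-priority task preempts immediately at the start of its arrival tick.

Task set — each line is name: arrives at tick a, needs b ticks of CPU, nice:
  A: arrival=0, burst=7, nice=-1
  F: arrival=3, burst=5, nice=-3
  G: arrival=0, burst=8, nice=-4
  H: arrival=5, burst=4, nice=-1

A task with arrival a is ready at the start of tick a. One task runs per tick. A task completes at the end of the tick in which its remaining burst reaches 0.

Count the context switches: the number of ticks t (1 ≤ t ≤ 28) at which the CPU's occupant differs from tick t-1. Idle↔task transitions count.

context switches = 4

t=0: ready={A,G} → run G
t=1: ready={A,G} → run G
t=2: ready={A,G} → run G
t=3: ready={A,F,G} → run G
t=4: ready={A,F,G} → run G
t=5: ready={A,F,G,H} → run G
t=6: ready={A,F,G,H} → run G
t=7: ready={A,F,G,H} → run G
t=8: ready={A,F,H} → run F
t=9: ready={A,F,H} → run F
t=10: ready={A,F,H} → run F
t=11: ready={A,F,H} → run F
t=12: ready={A,F,H} → run F
t=13: ready={A,H} → run A
t=14: ready={A,H} → run A
t=15: ready={A,H} → run A
t=16: ready={A,H} → run A
t=17: ready={A,H} → run A
t=18: ready={A,H} → run A
t=19: ready={A,H} → run A
t=20: ready={H} → run H
t=21: ready={H} → run H
t=22: ready={H} → run H
t=23: ready={H} → run H
t=24: (idle)
t=25: (idle)
t=26: (idle)
t=27: (idle)
t=28: (idle)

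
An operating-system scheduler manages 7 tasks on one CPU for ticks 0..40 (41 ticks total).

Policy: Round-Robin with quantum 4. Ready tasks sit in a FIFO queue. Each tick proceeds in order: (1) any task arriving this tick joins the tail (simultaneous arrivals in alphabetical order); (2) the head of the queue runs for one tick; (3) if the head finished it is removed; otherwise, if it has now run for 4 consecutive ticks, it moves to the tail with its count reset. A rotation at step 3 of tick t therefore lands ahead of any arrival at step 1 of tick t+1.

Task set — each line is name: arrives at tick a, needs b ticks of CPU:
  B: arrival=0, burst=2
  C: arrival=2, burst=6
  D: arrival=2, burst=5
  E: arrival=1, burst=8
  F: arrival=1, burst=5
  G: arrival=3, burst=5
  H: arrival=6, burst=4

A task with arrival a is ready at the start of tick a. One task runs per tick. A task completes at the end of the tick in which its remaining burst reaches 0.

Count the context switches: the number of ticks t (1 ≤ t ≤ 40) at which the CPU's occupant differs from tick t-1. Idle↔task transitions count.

context switches = 12

t=0: queue=[B] q_used=0 → run B
t=1: queue=[B,E,F] q_used=1 → run B
t=2: queue=[E,F,C,D] q_used=0 → run E
t=3: queue=[E,F,C,D,G] q_used=1 → run E
t=4: queue=[E,F,C,D,G] q_used=2 → run E
t=5: queue=[E,F,C,D,G] q_used=3 → run E
t=6: queue=[F,C,D,G,E,H] q_used=0 → run F
t=7: queue=[F,C,D,G,E,H] q_used=1 → run F
t=8: queue=[F,C,D,G,E,H] q_used=2 → run F
t=9: queue=[F,C,D,G,E,H] q_used=3 → run F
t=10: queue=[C,D,G,E,H,F] q_used=0 → run C
t=11: queue=[C,D,G,E,H,F] q_used=1 → run C
t=12: queue=[C,D,G,E,H,F] q_used=2 → run C
t=13: queue=[C,D,G,E,H,F] q_used=3 → run C
t=14: queue=[D,G,E,H,F,C] q_used=0 → run D
t=15: queue=[D,G,E,H,F,C] q_used=1 → run D
t=16: queue=[D,G,E,H,F,C] q_used=2 → run D
t=17: queue=[D,G,E,H,F,C] q_used=3 → run D
t=18: queue=[G,E,H,F,C,D] q_used=0 → run G
t=19: queue=[G,E,H,F,C,D] q_used=1 → run G
t=20: queue=[G,E,H,F,C,D] q_used=2 → run G
t=21: queue=[G,E,H,F,C,D] q_used=3 → run G
t=22: queue=[E,H,F,C,D,G] q_used=0 → run E
t=23: queue=[E,H,F,C,D,G] q_used=1 → run E
t=24: queue=[E,H,F,C,D,G] q_used=2 → run E
t=25: queue=[E,H,F,C,D,G] q_used=3 → run E
t=26: queue=[H,F,C,D,G] q_used=0 → run H
t=27: queue=[H,F,C,D,G] q_used=1 → run H
t=28: queue=[H,F,C,D,G] q_used=2 → run H
t=29: queue=[H,F,C,D,G] q_used=3 → run H
t=30: queue=[F,C,D,G] q_used=0 → run F
t=31: queue=[C,D,G] q_used=0 → run C
t=32: queue=[C,D,G] q_used=1 → run C
t=33: queue=[D,G] q_used=0 → run D
t=34: queue=[G] q_used=0 → run G
t=35: (idle)
t=36: (idle)
t=37: (idle)
t=38: (idle)
t=39: (idle)
t=40: (idle)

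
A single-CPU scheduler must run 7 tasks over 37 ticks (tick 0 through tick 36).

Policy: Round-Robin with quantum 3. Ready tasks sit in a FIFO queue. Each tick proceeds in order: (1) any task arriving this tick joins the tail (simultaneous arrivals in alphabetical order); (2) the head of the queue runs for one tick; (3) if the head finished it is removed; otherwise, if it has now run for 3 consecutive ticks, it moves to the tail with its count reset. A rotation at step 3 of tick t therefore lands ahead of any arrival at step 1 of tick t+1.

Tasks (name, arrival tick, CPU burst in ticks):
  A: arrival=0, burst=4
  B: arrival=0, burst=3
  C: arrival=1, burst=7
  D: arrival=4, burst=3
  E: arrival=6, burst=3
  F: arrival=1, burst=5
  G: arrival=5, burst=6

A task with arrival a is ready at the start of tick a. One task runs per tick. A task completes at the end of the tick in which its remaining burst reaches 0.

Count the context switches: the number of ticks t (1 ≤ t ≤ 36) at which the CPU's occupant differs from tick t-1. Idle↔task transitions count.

t=0: queue=[A,B] q_used=0 → run A
t=1: queue=[A,B,C,F] q_used=1 → run A
t=2: queue=[A,B,C,F] q_used=2 → run A
t=3: queue=[B,C,F,A] q_used=0 → run B
t=4: queue=[B,C,F,A,D] q_used=1 → run B
t=5: queue=[B,C,F,A,D,G] q_used=2 → run B
t=6: queue=[C,F,A,D,G,E] q_used=0 → run C
t=7: queue=[C,F,A,D,G,E] q_used=1 → run C
t=8: queue=[C,F,A,D,G,E] q_used=2 → run C
t=9: queue=[F,A,D,G,E,C] q_used=0 → run F
t=10: queue=[F,A,D,G,E,C] q_used=1 → run F
t=11: queue=[F,A,D,G,E,C] q_used=2 → run F
t=12: queue=[A,D,G,E,C,F] q_used=0 → run A
t=13: queue=[D,G,E,C,F] q_used=0 → run D
t=14: queue=[D,G,E,C,F] q_used=1 → run D
t=15: queue=[D,G,E,C,F] q_used=2 → run D
t=16: queue=[G,E,C,F] q_used=0 → run G
t=17: queue=[G,E,C,F] q_used=1 → run G
t=18: queue=[G,E,C,F] q_used=2 → run G
t=19: queue=[E,C,F,G] q_used=0 → run E
t=20: queue=[E,C,F,G] q_used=1 → run E
t=21: queue=[E,C,F,G] q_used=2 → run E
t=22: queue=[C,F,G] q_used=0 → run C
t=23: queue=[C,F,G] q_used=1 → run C
t=24: queue=[C,F,G] q_used=2 → run C
t=25: queue=[F,G,C] q_used=0 → run F
t=26: queue=[F,G,C] q_used=1 → run F
t=27: queue=[G,C] q_used=0 → run G
t=28: queue=[G,C] q_used=1 → run G
t=29: queue=[G,C] q_used=2 → run G
t=30: queue=[C] q_used=0 → run C
t=31: (idle)
t=32: (idle)
t=33: (idle)
t=34: (idle)
t=35: (idle)
t=36: (idle)

context switches = 12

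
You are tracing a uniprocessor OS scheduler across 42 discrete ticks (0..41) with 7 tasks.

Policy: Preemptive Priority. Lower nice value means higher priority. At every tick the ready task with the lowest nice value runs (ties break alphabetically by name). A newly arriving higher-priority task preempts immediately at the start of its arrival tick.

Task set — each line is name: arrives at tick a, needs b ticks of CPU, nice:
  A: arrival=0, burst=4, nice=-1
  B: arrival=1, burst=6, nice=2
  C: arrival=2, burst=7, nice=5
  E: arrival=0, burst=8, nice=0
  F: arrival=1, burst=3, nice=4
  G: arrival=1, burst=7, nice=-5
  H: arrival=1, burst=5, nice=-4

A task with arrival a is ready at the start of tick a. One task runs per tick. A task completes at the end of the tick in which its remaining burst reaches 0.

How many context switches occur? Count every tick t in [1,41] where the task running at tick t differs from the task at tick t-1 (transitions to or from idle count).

context switches = 8

t=0: ready={A,E} → run A
t=1: ready={A,B,E,F,G,H} → run G
t=2: ready={A,B,C,E,F,G,H} → run G
t=3: ready={A,B,C,E,F,G,H} → run G
t=4: ready={A,B,C,E,F,G,H} → run G
t=5: ready={A,B,C,E,F,G,H} → run G
t=6: ready={A,B,C,E,F,G,H} → run G
t=7: ready={A,B,C,E,F,G,H} → run G
t=8: ready={A,B,C,E,F,H} → run H
t=9: ready={A,B,C,E,F,H} → run H
t=10: ready={A,B,C,E,F,H} → run H
t=11: ready={A,B,C,E,F,H} → run H
t=12: ready={A,B,C,E,F,H} → run H
t=13: ready={A,B,C,E,F} → run A
t=14: ready={A,B,C,E,F} → run A
t=15: ready={A,B,C,E,F} → run A
t=16: ready={B,C,E,F} → run E
t=17: ready={B,C,E,F} → run E
t=18: ready={B,C,E,F} → run E
t=19: ready={B,C,E,F} → run E
t=20: ready={B,C,E,F} → run E
t=21: ready={B,C,E,F} → run E
t=22: ready={B,C,E,F} → run E
t=23: ready={B,C,E,F} → run E
t=24: ready={B,C,F} → run B
t=25: ready={B,C,F} → run B
t=26: ready={B,C,F} → run B
t=27: ready={B,C,F} → run B
t=28: ready={B,C,F} → run B
t=29: ready={B,C,F} → run B
t=30: ready={C,F} → run F
t=31: ready={C,F} → run F
t=32: ready={C,F} → run F
t=33: ready={C} → run C
t=34: ready={C} → run C
t=35: ready={C} → run C
t=36: ready={C} → run C
t=37: ready={C} → run C
t=38: ready={C} → run C
t=39: ready={C} → run C
t=40: (idle)
t=41: (idle)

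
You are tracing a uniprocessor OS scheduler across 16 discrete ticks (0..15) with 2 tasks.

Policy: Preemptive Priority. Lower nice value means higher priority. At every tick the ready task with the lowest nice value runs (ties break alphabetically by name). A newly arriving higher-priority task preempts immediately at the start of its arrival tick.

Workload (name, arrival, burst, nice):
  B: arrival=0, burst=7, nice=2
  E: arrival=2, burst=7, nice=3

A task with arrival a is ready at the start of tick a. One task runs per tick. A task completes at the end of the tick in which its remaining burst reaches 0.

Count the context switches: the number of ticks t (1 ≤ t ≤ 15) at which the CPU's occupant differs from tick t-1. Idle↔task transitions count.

t=0: ready={B} → run B
t=1: ready={B} → run B
t=2: ready={B,E} → run B
t=3: ready={B,E} → run B
t=4: ready={B,E} → run B
t=5: ready={B,E} → run B
t=6: ready={B,E} → run B
t=7: ready={E} → run E
t=8: ready={E} → run E
t=9: ready={E} → run E
t=10: ready={E} → run E
t=11: ready={E} → run E
t=12: ready={E} → run E
t=13: ready={E} → run E
t=14: (idle)
t=15: (idle)

context switches = 2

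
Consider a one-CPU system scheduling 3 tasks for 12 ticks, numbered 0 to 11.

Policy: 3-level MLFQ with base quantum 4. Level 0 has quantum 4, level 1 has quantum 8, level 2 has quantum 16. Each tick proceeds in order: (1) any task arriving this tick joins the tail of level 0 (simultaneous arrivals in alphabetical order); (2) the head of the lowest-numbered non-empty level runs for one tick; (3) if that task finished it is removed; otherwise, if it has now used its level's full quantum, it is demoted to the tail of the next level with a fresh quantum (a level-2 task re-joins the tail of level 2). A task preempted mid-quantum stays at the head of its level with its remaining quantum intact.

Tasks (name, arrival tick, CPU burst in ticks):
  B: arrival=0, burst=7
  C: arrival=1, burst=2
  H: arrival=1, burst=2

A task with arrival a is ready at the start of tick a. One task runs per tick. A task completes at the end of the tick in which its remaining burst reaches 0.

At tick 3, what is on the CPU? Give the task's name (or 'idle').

t=0: L0/L1/L2 = B/-/- → run B
t=1: L0/L1/L2 = BCH/-/- → run B
t=2: L0/L1/L2 = BCH/-/- → run B
t=3: L0/L1/L2 = BCH/-/- → run B
t=4: L0/L1/L2 = CH/B/- → run C
t=5: L0/L1/L2 = CH/B/- → run C
t=6: L0/L1/L2 = H/B/- → run H
t=7: L0/L1/L2 = H/B/- → run H
t=8: L0/L1/L2 = -/B/- → run B
t=9: L0/L1/L2 = -/B/- → run B
t=10: L0/L1/L2 = -/B/- → run B
t=11: (idle)

running at tick 3 = B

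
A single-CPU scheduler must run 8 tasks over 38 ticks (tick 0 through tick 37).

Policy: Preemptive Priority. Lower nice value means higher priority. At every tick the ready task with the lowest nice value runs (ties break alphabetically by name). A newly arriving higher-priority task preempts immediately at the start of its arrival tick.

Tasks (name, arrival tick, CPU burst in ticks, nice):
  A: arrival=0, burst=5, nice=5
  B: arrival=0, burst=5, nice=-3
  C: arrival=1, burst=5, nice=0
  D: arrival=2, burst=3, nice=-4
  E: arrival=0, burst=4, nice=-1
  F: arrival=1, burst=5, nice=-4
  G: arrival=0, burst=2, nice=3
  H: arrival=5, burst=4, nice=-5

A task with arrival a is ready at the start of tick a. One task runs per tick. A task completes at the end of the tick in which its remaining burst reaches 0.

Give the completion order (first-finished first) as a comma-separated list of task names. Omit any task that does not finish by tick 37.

completion order = D, H, F, B, E, C, G, A

t=0: ready={A,B,E,G} → run B
t=1: ready={A,B,C,E,F,G} → run F
t=2: ready={A,B,C,D,E,F,G} → run D
t=3: ready={A,B,C,D,E,F,G} → run D
t=4: ready={A,B,C,D,E,F,G} → run D
t=5: ready={A,B,C,E,F,G,H} → run H
t=6: ready={A,B,C,E,F,G,H} → run H
t=7: ready={A,B,C,E,F,G,H} → run H
t=8: ready={A,B,C,E,F,G,H} → run H
t=9: ready={A,B,C,E,F,G} → run F
t=10: ready={A,B,C,E,F,G} → run F
t=11: ready={A,B,C,E,F,G} → run F
t=12: ready={A,B,C,E,F,G} → run F
t=13: ready={A,B,C,E,G} → run B
t=14: ready={A,B,C,E,G} → run B
t=15: ready={A,B,C,E,G} → run B
t=16: ready={A,B,C,E,G} → run B
t=17: ready={A,C,E,G} → run E
t=18: ready={A,C,E,G} → run E
t=19: ready={A,C,E,G} → run E
t=20: ready={A,C,E,G} → run E
t=21: ready={A,C,G} → run C
t=22: ready={A,C,G} → run C
t=23: ready={A,C,G} → run C
t=24: ready={A,C,G} → run C
t=25: ready={A,C,G} → run C
t=26: ready={A,G} → run G
t=27: ready={A,G} → run G
t=28: ready={A} → run A
t=29: ready={A} → run A
t=30: ready={A} → run A
t=31: ready={A} → run A
t=32: ready={A} → run A
t=33: (idle)
t=34: (idle)
t=35: (idle)
t=36: (idle)
t=37: (idle)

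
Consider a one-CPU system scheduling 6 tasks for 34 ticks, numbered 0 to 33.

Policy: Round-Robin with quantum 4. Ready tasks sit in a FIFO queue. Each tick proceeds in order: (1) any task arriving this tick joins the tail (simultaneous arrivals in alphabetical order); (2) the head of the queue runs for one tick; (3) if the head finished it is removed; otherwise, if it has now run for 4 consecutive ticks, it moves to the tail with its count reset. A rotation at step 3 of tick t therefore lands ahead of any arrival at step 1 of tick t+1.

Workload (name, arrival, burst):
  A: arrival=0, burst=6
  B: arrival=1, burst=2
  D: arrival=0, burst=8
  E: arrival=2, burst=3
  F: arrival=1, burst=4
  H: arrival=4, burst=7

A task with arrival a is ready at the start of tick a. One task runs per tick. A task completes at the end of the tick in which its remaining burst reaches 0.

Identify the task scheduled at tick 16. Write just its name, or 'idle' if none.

t=0: queue=[A,D] q_used=0 → run A
t=1: queue=[A,D,B,F] q_used=1 → run A
t=2: queue=[A,D,B,F,E] q_used=2 → run A
t=3: queue=[A,D,B,F,E] q_used=3 → run A
t=4: queue=[D,B,F,E,A,H] q_used=0 → run D
t=5: queue=[D,B,F,E,A,H] q_used=1 → run D
t=6: queue=[D,B,F,E,A,H] q_used=2 → run D
t=7: queue=[D,B,F,E,A,H] q_used=3 → run D
t=8: queue=[B,F,E,A,H,D] q_used=0 → run B
t=9: queue=[B,F,E,A,H,D] q_used=1 → run B
t=10: queue=[F,E,A,H,D] q_used=0 → run F
t=11: queue=[F,E,A,H,D] q_used=1 → run F
t=12: queue=[F,E,A,H,D] q_used=2 → run F
t=13: queue=[F,E,A,H,D] q_used=3 → run F
t=14: queue=[E,A,H,D] q_used=0 → run E
t=15: queue=[E,A,H,D] q_used=1 → run E
t=16: queue=[E,A,H,D] q_used=2 → run E
t=17: queue=[A,H,D] q_used=0 → run A
t=18: queue=[A,H,D] q_used=1 → run A
t=19: queue=[H,D] q_used=0 → run H
t=20: queue=[H,D] q_used=1 → run H
t=21: queue=[H,D] q_used=2 → run H
t=22: queue=[H,D] q_used=3 → run H
t=23: queue=[D,H] q_used=0 → run D
t=24: queue=[D,H] q_used=1 → run D
t=25: queue=[D,H] q_used=2 → run D
t=26: queue=[D,H] q_used=3 → run D
t=27: queue=[H] q_used=0 → run H
t=28: queue=[H] q_used=1 → run H
t=29: queue=[H] q_used=2 → run H
t=30: (idle)
t=31: (idle)
t=32: (idle)
t=33: (idle)

running at tick 16 = E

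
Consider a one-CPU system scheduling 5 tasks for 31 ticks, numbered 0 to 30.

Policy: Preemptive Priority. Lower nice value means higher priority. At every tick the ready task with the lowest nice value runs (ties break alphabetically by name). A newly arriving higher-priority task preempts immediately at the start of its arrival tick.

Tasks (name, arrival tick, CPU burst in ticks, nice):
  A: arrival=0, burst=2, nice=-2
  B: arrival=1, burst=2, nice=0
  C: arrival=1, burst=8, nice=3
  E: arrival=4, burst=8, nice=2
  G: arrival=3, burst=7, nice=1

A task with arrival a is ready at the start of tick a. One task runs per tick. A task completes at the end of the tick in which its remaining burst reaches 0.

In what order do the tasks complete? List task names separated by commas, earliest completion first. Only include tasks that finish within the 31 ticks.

t=0: ready={A} → run A
t=1: ready={A,B,C} → run A
t=2: ready={B,C} → run B
t=3: ready={B,C,G} → run B
t=4: ready={C,E,G} → run G
t=5: ready={C,E,G} → run G
t=6: ready={C,E,G} → run G
t=7: ready={C,E,G} → run G
t=8: ready={C,E,G} → run G
t=9: ready={C,E,G} → run G
t=10: ready={C,E,G} → run G
t=11: ready={C,E} → run E
t=12: ready={C,E} → run E
t=13: ready={C,E} → run E
t=14: ready={C,E} → run E
t=15: ready={C,E} → run E
t=16: ready={C,E} → run E
t=17: ready={C,E} → run E
t=18: ready={C,E} → run E
t=19: ready={C} → run C
t=20: ready={C} → run C
t=21: ready={C} → run C
t=22: ready={C} → run C
t=23: ready={C} → run C
t=24: ready={C} → run C
t=25: ready={C} → run C
t=26: ready={C} → run C
t=27: (idle)
t=28: (idle)
t=29: (idle)
t=30: (idle)

completion order = A, B, G, E, C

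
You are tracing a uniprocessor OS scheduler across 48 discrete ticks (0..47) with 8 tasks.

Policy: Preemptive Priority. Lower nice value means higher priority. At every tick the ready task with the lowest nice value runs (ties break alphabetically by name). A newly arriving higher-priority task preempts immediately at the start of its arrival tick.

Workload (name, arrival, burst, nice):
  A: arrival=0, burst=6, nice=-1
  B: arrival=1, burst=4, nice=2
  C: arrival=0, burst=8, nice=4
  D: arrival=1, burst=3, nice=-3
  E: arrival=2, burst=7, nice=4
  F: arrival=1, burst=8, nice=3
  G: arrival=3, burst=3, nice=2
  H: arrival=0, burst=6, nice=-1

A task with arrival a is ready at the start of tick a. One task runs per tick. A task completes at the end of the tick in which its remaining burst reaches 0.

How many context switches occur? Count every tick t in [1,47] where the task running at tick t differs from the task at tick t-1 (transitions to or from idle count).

t=0: ready={A,C,H} → run A
t=1: ready={A,B,C,D,F,H} → run D
t=2: ready={A,B,C,D,E,F,H} → run D
t=3: ready={A,B,C,D,E,F,G,H} → run D
t=4: ready={A,B,C,E,F,G,H} → run A
t=5: ready={A,B,C,E,F,G,H} → run A
t=6: ready={A,B,C,E,F,G,H} → run A
t=7: ready={A,B,C,E,F,G,H} → run A
t=8: ready={A,B,C,E,F,G,H} → run A
t=9: ready={B,C,E,F,G,H} → run H
t=10: ready={B,C,E,F,G,H} → run H
t=11: ready={B,C,E,F,G,H} → run H
t=12: ready={B,C,E,F,G,H} → run H
t=13: ready={B,C,E,F,G,H} → run H
t=14: ready={B,C,E,F,G,H} → run H
t=15: ready={B,C,E,F,G} → run B
t=16: ready={B,C,E,F,G} → run B
t=17: ready={B,C,E,F,G} → run B
t=18: ready={B,C,E,F,G} → run B
t=19: ready={C,E,F,G} → run G
t=20: ready={C,E,F,G} → run G
t=21: ready={C,E,F,G} → run G
t=22: ready={C,E,F} → run F
t=23: ready={C,E,F} → run F
t=24: ready={C,E,F} → run F
t=25: ready={C,E,F} → run F
t=26: ready={C,E,F} → run F
t=27: ready={C,E,F} → run F
t=28: ready={C,E,F} → run F
t=29: ready={C,E,F} → run F
t=30: ready={C,E} → run C
t=31: ready={C,E} → run C
t=32: ready={C,E} → run C
t=33: ready={C,E} → run C
t=34: ready={C,E} → run C
t=35: ready={C,E} → run C
t=36: ready={C,E} → run C
t=37: ready={C,E} → run C
t=38: ready={E} → run E
t=39: ready={E} → run E
t=40: ready={E} → run E
t=41: ready={E} → run E
t=42: ready={E} → run E
t=43: ready={E} → run E
t=44: ready={E} → run E
t=45: (idle)
t=46: (idle)
t=47: (idle)

context switches = 9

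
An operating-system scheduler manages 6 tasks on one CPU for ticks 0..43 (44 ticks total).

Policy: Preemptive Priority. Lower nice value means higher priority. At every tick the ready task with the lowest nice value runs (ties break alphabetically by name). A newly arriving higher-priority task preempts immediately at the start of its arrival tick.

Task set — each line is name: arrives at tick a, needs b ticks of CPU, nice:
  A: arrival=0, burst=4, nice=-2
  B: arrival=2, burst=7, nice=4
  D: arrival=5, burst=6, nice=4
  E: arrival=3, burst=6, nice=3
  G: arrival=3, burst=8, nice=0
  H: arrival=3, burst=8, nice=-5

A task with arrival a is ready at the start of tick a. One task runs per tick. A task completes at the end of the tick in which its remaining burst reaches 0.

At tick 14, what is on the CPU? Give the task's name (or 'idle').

running at tick 14 = G

t=0: ready={A} → run A
t=1: ready={A} → run A
t=2: ready={A,B} → run A
t=3: ready={A,B,E,G,H} → run H
t=4: ready={A,B,E,G,H} → run H
t=5: ready={A,B,D,E,G,H} → run H
t=6: ready={A,B,D,E,G,H} → run H
t=7: ready={A,B,D,E,G,H} → run H
t=8: ready={A,B,D,E,G,H} → run H
t=9: ready={A,B,D,E,G,H} → run H
t=10: ready={A,B,D,E,G,H} → run H
t=11: ready={A,B,D,E,G} → run A
t=12: ready={B,D,E,G} → run G
t=13: ready={B,D,E,G} → run G
t=14: ready={B,D,E,G} → run G
t=15: ready={B,D,E,G} → run G
t=16: ready={B,D,E,G} → run G
t=17: ready={B,D,E,G} → run G
t=18: ready={B,D,E,G} → run G
t=19: ready={B,D,E,G} → run G
t=20: ready={B,D,E} → run E
t=21: ready={B,D,E} → run E
t=22: ready={B,D,E} → run E
t=23: ready={B,D,E} → run E
t=24: ready={B,D,E} → run E
t=25: ready={B,D,E} → run E
t=26: ready={B,D} → run B
t=27: ready={B,D} → run B
t=28: ready={B,D} → run B
t=29: ready={B,D} → run B
t=30: ready={B,D} → run B
t=31: ready={B,D} → run B
t=32: ready={B,D} → run B
t=33: ready={D} → run D
t=34: ready={D} → run D
t=35: ready={D} → run D
t=36: ready={D} → run D
t=37: ready={D} → run D
t=38: ready={D} → run D
t=39: (idle)
t=40: (idle)
t=41: (idle)
t=42: (idle)
t=43: (idle)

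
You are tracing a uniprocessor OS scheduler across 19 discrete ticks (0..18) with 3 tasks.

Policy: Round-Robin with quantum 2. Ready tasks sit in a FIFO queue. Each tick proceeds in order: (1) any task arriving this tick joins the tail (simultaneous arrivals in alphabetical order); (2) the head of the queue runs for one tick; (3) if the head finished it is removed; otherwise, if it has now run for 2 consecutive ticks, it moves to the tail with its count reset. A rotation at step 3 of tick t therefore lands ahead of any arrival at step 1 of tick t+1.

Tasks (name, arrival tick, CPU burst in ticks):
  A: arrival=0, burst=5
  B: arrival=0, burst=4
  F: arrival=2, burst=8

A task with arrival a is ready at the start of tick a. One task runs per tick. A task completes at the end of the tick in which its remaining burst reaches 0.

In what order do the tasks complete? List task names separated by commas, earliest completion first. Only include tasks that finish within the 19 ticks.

t=0: queue=[A,B] q_used=0 → run A
t=1: queue=[A,B] q_used=1 → run A
t=2: queue=[B,A,F] q_used=0 → run B
t=3: queue=[B,A,F] q_used=1 → run B
t=4: queue=[A,F,B] q_used=0 → run A
t=5: queue=[A,F,B] q_used=1 → run A
t=6: queue=[F,B,A] q_used=0 → run F
t=7: queue=[F,B,A] q_used=1 → run F
t=8: queue=[B,A,F] q_used=0 → run B
t=9: queue=[B,A,F] q_used=1 → run B
t=10: queue=[A,F] q_used=0 → run A
t=11: queue=[F] q_used=0 → run F
t=12: queue=[F] q_used=1 → run F
t=13: queue=[F] q_used=0 → run F
t=14: queue=[F] q_used=1 → run F
t=15: queue=[F] q_used=0 → run F
t=16: queue=[F] q_used=1 → run F
t=17: (idle)
t=18: (idle)

completion order = B, A, F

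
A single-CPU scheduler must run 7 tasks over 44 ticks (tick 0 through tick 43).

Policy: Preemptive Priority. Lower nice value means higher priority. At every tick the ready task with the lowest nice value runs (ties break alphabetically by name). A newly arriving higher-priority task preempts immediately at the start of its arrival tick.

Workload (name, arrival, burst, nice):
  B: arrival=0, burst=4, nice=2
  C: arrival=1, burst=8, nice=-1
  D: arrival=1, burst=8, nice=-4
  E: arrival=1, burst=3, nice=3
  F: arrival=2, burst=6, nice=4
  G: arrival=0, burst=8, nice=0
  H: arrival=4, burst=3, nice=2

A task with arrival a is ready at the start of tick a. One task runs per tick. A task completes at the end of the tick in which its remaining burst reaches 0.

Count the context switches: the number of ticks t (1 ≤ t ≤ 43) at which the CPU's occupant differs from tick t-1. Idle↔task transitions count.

context switches = 8

t=0: ready={B,G} → run G
t=1: ready={B,C,D,E,G} → run D
t=2: ready={B,C,D,E,F,G} → run D
t=3: ready={B,C,D,E,F,G} → run D
t=4: ready={B,C,D,E,F,G,H} → run D
t=5: ready={B,C,D,E,F,G,H} → run D
t=6: ready={B,C,D,E,F,G,H} → run D
t=7: ready={B,C,D,E,F,G,H} → run D
t=8: ready={B,C,D,E,F,G,H} → run D
t=9: ready={B,C,E,F,G,H} → run C
t=10: ready={B,C,E,F,G,H} → run C
t=11: ready={B,C,E,F,G,H} → run C
t=12: ready={B,C,E,F,G,H} → run C
t=13: ready={B,C,E,F,G,H} → run C
t=14: ready={B,C,E,F,G,H} → run C
t=15: ready={B,C,E,F,G,H} → run C
t=16: ready={B,C,E,F,G,H} → run C
t=17: ready={B,E,F,G,H} → run G
t=18: ready={B,E,F,G,H} → run G
t=19: ready={B,E,F,G,H} → run G
t=20: ready={B,E,F,G,H} → run G
t=21: ready={B,E,F,G,H} → run G
t=22: ready={B,E,F,G,H} → run G
t=23: ready={B,E,F,G,H} → run G
t=24: ready={B,E,F,H} → run B
t=25: ready={B,E,F,H} → run B
t=26: ready={B,E,F,H} → run B
t=27: ready={B,E,F,H} → run B
t=28: ready={E,F,H} → run H
t=29: ready={E,F,H} → run H
t=30: ready={E,F,H} → run H
t=31: ready={E,F} → run E
t=32: ready={E,F} → run E
t=33: ready={E,F} → run E
t=34: ready={F} → run F
t=35: ready={F} → run F
t=36: ready={F} → run F
t=37: ready={F} → run F
t=38: ready={F} → run F
t=39: ready={F} → run F
t=40: (idle)
t=41: (idle)
t=42: (idle)
t=43: (idle)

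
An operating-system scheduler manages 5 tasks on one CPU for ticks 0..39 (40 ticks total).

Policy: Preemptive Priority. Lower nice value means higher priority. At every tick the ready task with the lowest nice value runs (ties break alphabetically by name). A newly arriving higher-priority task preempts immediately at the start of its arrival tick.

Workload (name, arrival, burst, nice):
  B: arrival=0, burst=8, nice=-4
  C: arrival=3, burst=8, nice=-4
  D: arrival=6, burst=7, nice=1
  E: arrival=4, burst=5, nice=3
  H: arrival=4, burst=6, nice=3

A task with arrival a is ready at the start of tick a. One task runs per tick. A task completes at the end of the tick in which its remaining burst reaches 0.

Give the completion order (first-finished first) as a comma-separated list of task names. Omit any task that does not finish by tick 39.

t=0: ready={B} → run B
t=1: ready={B} → run B
t=2: ready={B} → run B
t=3: ready={B,C} → run B
t=4: ready={B,C,E,H} → run B
t=5: ready={B,C,E,H} → run B
t=6: ready={B,C,D,E,H} → run B
t=7: ready={B,C,D,E,H} → run B
t=8: ready={C,D,E,H} → run C
t=9: ready={C,D,E,H} → run C
t=10: ready={C,D,E,H} → run C
t=11: ready={C,D,E,H} → run C
t=12: ready={C,D,E,H} → run C
t=13: ready={C,D,E,H} → run C
t=14: ready={C,D,E,H} → run C
t=15: ready={C,D,E,H} → run C
t=16: ready={D,E,H} → run D
t=17: ready={D,E,H} → run D
t=18: ready={D,E,H} → run D
t=19: ready={D,E,H} → run D
t=20: ready={D,E,H} → run D
t=21: ready={D,E,H} → run D
t=22: ready={D,E,H} → run D
t=23: ready={E,H} → run E
t=24: ready={E,H} → run E
t=25: ready={E,H} → run E
t=26: ready={E,H} → run E
t=27: ready={E,H} → run E
t=28: ready={H} → run H
t=29: ready={H} → run H
t=30: ready={H} → run H
t=31: ready={H} → run H
t=32: ready={H} → run H
t=33: ready={H} → run H
t=34: (idle)
t=35: (idle)
t=36: (idle)
t=37: (idle)
t=38: (idle)
t=39: (idle)

completion order = B, C, D, E, H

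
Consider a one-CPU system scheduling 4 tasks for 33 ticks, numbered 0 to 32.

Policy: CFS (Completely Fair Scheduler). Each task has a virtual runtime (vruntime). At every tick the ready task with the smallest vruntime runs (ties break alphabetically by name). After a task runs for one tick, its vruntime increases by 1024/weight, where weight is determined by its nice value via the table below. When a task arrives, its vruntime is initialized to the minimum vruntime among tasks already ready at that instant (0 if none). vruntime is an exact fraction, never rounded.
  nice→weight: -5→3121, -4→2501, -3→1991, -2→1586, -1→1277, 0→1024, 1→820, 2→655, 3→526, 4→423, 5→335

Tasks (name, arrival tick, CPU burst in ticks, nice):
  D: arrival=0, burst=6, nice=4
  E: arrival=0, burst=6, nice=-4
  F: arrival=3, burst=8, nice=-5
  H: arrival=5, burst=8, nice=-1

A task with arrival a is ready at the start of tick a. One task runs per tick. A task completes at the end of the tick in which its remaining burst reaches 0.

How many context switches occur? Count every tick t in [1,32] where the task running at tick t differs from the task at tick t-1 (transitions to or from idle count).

t=0: vr[D=0 E=0] → run D
t=1: vr[D=1024/423 E=0] → run E
t=2: vr[D=1024/423 E=1024/2501] → run E
t=3: vr[D=1024/423 E=2048/2501 F=2048/2501] → run E
t=4: vr[D=1024/423 E=3072/2501 F=2048/2501] → run F
t=5: vr[D=1024/423 E=3072/2501 F=8952832/7805621 H=8952832/7805621] → run F
t=6: vr[D=1024/423 E=3072/2501 F=11513856/7805621 H=8952832/7805621] → run H
t=7: vr[D=1024/423 E=3072/2501 F=11513856/7805621 H=19425722368/9967778017] → run E
t=8: vr[D=1024/423 E=4096/2501 F=11513856/7805621 H=19425722368/9967778017] → run F
t=9: vr[D=1024/423 E=4096/2501 F=14074880/7805621 H=19425722368/9967778017] → run E
t=10: vr[D=1024/423 E=5120/2501 F=14074880/7805621 H=19425722368/9967778017] → run F
t=11: vr[D=1024/423 E=5120/2501 F=16635904/7805621 H=19425722368/9967778017] → run H
t=12: vr[D=1024/423 E=5120/2501 F=16635904/7805621 H=27418678272/9967778017] → run E
t=13: vr[D=1024/423 F=16635904/7805621 H=27418678272/9967778017] → run F
t=14: vr[D=1024/423 F=19196928/7805621 H=27418678272/9967778017] → run D
t=15: vr[D=2048/423 F=19196928/7805621 H=27418678272/9967778017] → run F
t=16: vr[D=2048/423 F=21757952/7805621 H=27418678272/9967778017] → run H
t=17: vr[D=2048/423 F=21757952/7805621 H=35411634176/9967778017] → run F
t=18: vr[D=2048/423 F=24318976/7805621 H=35411634176/9967778017] → run F
t=19: vr[D=2048/423 H=35411634176/9967778017] → run H
t=20: vr[D=2048/423 H=43404590080/9967778017] → run H
t=21: vr[D=2048/423 H=51397545984/9967778017] → run D
t=22: vr[D=1024/141 H=51397545984/9967778017] → run H
t=23: vr[D=1024/141 H=59390501888/9967778017] → run H
t=24: vr[D=1024/141 H=67383457792/9967778017] → run H
t=25: vr[D=1024/141] → run D
t=26: vr[D=4096/423] → run D
t=27: vr[D=5120/423] → run D
t=28: (idle)
t=29: (idle)
t=30: (idle)
t=31: (idle)
t=32: (idle)

context switches = 19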